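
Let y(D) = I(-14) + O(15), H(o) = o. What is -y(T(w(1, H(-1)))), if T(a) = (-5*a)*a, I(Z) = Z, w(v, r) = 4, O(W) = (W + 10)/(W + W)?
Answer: 79/6 ≈ 13.167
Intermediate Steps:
O(W) = (10 + W)/(2*W) (O(W) = (10 + W)/((2*W)) = (10 + W)*(1/(2*W)) = (10 + W)/(2*W))
T(a) = -5*a²
y(D) = -79/6 (y(D) = -14 + (½)*(10 + 15)/15 = -14 + (½)*(1/15)*25 = -14 + ⅚ = -79/6)
-y(T(w(1, H(-1)))) = -1*(-79/6) = 79/6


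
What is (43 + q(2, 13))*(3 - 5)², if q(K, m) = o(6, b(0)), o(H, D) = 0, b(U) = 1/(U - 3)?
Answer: 172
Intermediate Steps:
b(U) = 1/(-3 + U)
q(K, m) = 0
(43 + q(2, 13))*(3 - 5)² = (43 + 0)*(3 - 5)² = 43*(-2)² = 43*4 = 172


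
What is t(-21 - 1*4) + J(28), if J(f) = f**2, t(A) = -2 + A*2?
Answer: 732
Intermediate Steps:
t(A) = -2 + 2*A
t(-21 - 1*4) + J(28) = (-2 + 2*(-21 - 1*4)) + 28**2 = (-2 + 2*(-21 - 4)) + 784 = (-2 + 2*(-25)) + 784 = (-2 - 50) + 784 = -52 + 784 = 732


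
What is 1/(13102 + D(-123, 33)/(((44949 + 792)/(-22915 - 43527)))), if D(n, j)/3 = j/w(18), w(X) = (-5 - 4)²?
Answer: 411669/5392956376 ≈ 7.6335e-5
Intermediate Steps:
w(X) = 81 (w(X) = (-9)² = 81)
D(n, j) = j/27 (D(n, j) = 3*(j/81) = j/27)
1/(13102 + D(-123, 33)/(((44949 + 792)/(-22915 - 43527)))) = 1/(13102 + ((1/27)*33)/(((44949 + 792)/(-22915 - 43527)))) = 1/(13102 + 11/(9*((45741/(-66442))))) = 1/(13102 + 11/(9*((45741*(-1/66442))))) = 1/(13102 + 11/(9*(-45741/66442))) = 1/(13102 + (11/9)*(-66442/45741)) = 1/(13102 - 730862/411669) = 1/(5392956376/411669) = 411669/5392956376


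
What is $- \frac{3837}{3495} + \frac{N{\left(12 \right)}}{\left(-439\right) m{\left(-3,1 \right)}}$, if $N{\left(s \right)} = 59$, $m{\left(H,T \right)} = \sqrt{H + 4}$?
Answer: $- \frac{630216}{511435} \approx -1.2323$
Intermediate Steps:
$m{\left(H,T \right)} = \sqrt{4 + H}$
$- \frac{3837}{3495} + \frac{N{\left(12 \right)}}{\left(-439\right) m{\left(-3,1 \right)}} = - \frac{3837}{3495} + \frac{59}{\left(-439\right) \sqrt{4 - 3}} = \left(-3837\right) \frac{1}{3495} + \frac{59}{\left(-439\right) \sqrt{1}} = - \frac{1279}{1165} + \frac{59}{\left(-439\right) 1} = - \frac{1279}{1165} + \frac{59}{-439} = - \frac{1279}{1165} + 59 \left(- \frac{1}{439}\right) = - \frac{1279}{1165} - \frac{59}{439} = - \frac{630216}{511435}$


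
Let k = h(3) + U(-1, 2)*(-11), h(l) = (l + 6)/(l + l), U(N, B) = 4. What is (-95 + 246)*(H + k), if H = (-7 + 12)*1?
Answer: -11325/2 ≈ -5662.5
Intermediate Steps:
H = 5 (H = 5*1 = 5)
h(l) = (6 + l)/(2*l) (h(l) = (6 + l)/((2*l)) = (6 + l)*(1/(2*l)) = (6 + l)/(2*l))
k = -85/2 (k = (½)*(6 + 3)/3 + 4*(-11) = (½)*(⅓)*9 - 44 = 3/2 - 44 = -85/2 ≈ -42.500)
(-95 + 246)*(H + k) = (-95 + 246)*(5 - 85/2) = 151*(-75/2) = -11325/2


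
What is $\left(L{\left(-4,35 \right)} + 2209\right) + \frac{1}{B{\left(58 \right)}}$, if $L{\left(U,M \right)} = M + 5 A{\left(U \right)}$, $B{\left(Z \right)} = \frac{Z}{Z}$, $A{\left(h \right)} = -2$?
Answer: $2235$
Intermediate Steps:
$B{\left(Z \right)} = 1$
$L{\left(U,M \right)} = -10 + M$ ($L{\left(U,M \right)} = M + 5 \left(-2\right) = M - 10 = -10 + M$)
$\left(L{\left(-4,35 \right)} + 2209\right) + \frac{1}{B{\left(58 \right)}} = \left(\left(-10 + 35\right) + 2209\right) + 1^{-1} = \left(25 + 2209\right) + 1 = 2234 + 1 = 2235$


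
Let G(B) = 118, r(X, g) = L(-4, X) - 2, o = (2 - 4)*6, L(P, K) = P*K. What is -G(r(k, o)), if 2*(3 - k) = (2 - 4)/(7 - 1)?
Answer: -118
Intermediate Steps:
k = 19/6 (k = 3 - (2 - 4)/(2*(7 - 1)) = 3 - (-1)/6 = 3 - ½*(-⅓) = 3 + ⅙ = 19/6 ≈ 3.1667)
L(P, K) = K*P
o = -12 (o = -2*6 = -12)
r(X, g) = -2 - 4*X (r(X, g) = X*(-4) - 2 = -4*X - 2 = -2 - 4*X)
-G(r(k, o)) = -1*118 = -118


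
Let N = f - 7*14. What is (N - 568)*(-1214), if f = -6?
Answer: 815808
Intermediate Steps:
N = -104 (N = -6 - 7*14 = -6 - 98 = -104)
(N - 568)*(-1214) = (-104 - 568)*(-1214) = -672*(-1214) = 815808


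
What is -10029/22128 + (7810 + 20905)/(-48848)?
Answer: -11721897/11259464 ≈ -1.0411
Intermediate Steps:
-10029/22128 + (7810 + 20905)/(-48848) = -10029*1/22128 + 28715*(-1/48848) = -3343/7376 - 28715/48848 = -11721897/11259464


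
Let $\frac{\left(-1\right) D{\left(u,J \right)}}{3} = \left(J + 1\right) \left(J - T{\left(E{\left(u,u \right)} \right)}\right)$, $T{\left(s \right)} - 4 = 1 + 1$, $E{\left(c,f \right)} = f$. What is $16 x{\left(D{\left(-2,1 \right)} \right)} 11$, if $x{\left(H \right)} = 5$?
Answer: $880$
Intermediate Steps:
$T{\left(s \right)} = 6$ ($T{\left(s \right)} = 4 + \left(1 + 1\right) = 4 + 2 = 6$)
$D{\left(u,J \right)} = - 3 \left(1 + J\right) \left(-6 + J\right)$ ($D{\left(u,J \right)} = - 3 \left(J + 1\right) \left(J - 6\right) = - 3 \left(1 + J\right) \left(J - 6\right) = - 3 \left(1 + J\right) \left(-6 + J\right)$)
$16 x{\left(D{\left(-2,1 \right)} \right)} 11 = 16 \cdot 5 \cdot 11 = 80 \cdot 11 = 880$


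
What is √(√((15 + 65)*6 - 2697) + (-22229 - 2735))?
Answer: √(-24964 + I*√2217) ≈ 0.149 + 158.0*I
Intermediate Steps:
√(√((15 + 65)*6 - 2697) + (-22229 - 2735)) = √(√(80*6 - 2697) - 24964) = √(√(480 - 2697) - 24964) = √(√(-2217) - 24964) = √(I*√2217 - 24964) = √(-24964 + I*√2217)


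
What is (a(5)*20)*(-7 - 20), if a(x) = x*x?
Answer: -13500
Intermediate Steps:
a(x) = x²
(a(5)*20)*(-7 - 20) = (5²*20)*(-7 - 20) = (25*20)*(-27) = 500*(-27) = -13500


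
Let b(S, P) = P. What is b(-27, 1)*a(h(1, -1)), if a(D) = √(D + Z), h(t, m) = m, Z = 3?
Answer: √2 ≈ 1.4142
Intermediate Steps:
a(D) = √(3 + D) (a(D) = √(D + 3) = √(3 + D))
b(-27, 1)*a(h(1, -1)) = 1*√(3 - 1) = 1*√2 = √2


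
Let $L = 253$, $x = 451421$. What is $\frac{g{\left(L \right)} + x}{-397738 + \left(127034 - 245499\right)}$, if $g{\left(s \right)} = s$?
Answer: $- \frac{451674}{516203} \approx -0.87499$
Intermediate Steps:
$\frac{g{\left(L \right)} + x}{-397738 + \left(127034 - 245499\right)} = \frac{253 + 451421}{-397738 + \left(127034 - 245499\right)} = \frac{451674}{-397738 + \left(127034 - 245499\right)} = \frac{451674}{-397738 - 118465} = \frac{451674}{-516203} = 451674 \left(- \frac{1}{516203}\right) = - \frac{451674}{516203}$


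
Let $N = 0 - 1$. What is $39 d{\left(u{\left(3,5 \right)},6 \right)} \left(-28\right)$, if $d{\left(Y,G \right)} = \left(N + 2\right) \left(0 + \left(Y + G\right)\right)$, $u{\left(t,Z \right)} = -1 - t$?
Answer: $-2184$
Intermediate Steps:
$N = -1$ ($N = 0 - 1 = -1$)
$d{\left(Y,G \right)} = G + Y$ ($d{\left(Y,G \right)} = \left(-1 + 2\right) \left(0 + \left(Y + G\right)\right) = 1 \left(0 + \left(G + Y\right)\right) = 1 \left(G + Y\right) = G + Y$)
$39 d{\left(u{\left(3,5 \right)},6 \right)} \left(-28\right) = 39 \left(6 - 4\right) \left(-28\right) = 39 \cdot 2 \left(-28\right) = 78 \left(-28\right) = -2184$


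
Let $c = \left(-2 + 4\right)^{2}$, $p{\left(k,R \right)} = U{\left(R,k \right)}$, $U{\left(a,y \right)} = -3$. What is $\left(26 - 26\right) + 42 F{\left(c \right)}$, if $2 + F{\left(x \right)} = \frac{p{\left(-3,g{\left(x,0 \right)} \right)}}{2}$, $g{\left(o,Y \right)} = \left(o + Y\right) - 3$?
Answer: $-147$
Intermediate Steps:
$g{\left(o,Y \right)} = -3 + Y + o$ ($g{\left(o,Y \right)} = \left(Y + o\right) - 3 = -3 + Y + o$)
$p{\left(k,R \right)} = -3$
$c = 4$ ($c = 2^{2} = 4$)
$F{\left(x \right)} = - \frac{7}{2}$ ($F{\left(x \right)} = -2 - \frac{3}{2} = - \frac{7}{2}$)
$\left(26 - 26\right) + 42 F{\left(c \right)} = \left(26 - 26\right) + 42 \left(- \frac{7}{2}\right) = \left(26 - 26\right) - 147 = 0 - 147 = -147$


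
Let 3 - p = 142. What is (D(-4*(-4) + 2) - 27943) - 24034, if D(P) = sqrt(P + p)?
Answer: -51977 + 11*I ≈ -51977.0 + 11.0*I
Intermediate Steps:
p = -139 (p = 3 - 1*142 = 3 - 142 = -139)
D(P) = sqrt(-139 + P) (D(P) = sqrt(P - 139) = sqrt(-139 + P))
(D(-4*(-4) + 2) - 27943) - 24034 = (sqrt(-139 + (-4*(-4) + 2)) - 27943) - 24034 = (sqrt(-139 + (16 + 2)) - 27943) - 24034 = (sqrt(-139 + 18) - 27943) - 24034 = (sqrt(-121) - 27943) - 24034 = (11*I - 27943) - 24034 = (-27943 + 11*I) - 24034 = -51977 + 11*I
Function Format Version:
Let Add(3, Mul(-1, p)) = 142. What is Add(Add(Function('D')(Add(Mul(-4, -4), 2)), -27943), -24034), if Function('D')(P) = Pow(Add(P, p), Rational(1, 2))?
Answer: Add(-51977, Mul(11, I)) ≈ Add(-51977., Mul(11.000, I))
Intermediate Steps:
p = -139 (p = Add(3, Mul(-1, 142)) = Add(3, -142) = -139)
Function('D')(P) = Pow(Add(-139, P), Rational(1, 2)) (Function('D')(P) = Pow(Add(P, -139), Rational(1, 2)) = Pow(Add(-139, P), Rational(1, 2)))
Add(Add(Function('D')(Add(Mul(-4, -4), 2)), -27943), -24034) = Add(Add(Pow(Add(-139, Add(Mul(-4, -4), 2)), Rational(1, 2)), -27943), -24034) = Add(Add(Pow(Add(-139, Add(16, 2)), Rational(1, 2)), -27943), -24034) = Add(Add(Pow(Add(-139, 18), Rational(1, 2)), -27943), -24034) = Add(Add(Pow(-121, Rational(1, 2)), -27943), -24034) = Add(Add(Mul(11, I), -27943), -24034) = Add(Add(-27943, Mul(11, I)), -24034) = Add(-51977, Mul(11, I))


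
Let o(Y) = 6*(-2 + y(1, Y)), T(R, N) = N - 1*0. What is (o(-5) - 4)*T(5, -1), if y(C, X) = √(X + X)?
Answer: 16 - 6*I*√10 ≈ 16.0 - 18.974*I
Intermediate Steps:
y(C, X) = √2*√X (y(C, X) = √(2*X) = √2*√X)
T(R, N) = N (T(R, N) = N + 0 = N)
o(Y) = -12 + 6*√2*√Y (o(Y) = 6*(-2 + √2*√Y) = -12 + 6*√2*√Y)
(o(-5) - 4)*T(5, -1) = ((-12 + 6*√2*√(-5)) - 4)*(-1) = ((-12 + 6*√2*(I*√5)) - 4)*(-1) = ((-12 + 6*I*√10) - 4)*(-1) = (-16 + 6*I*√10)*(-1) = 16 - 6*I*√10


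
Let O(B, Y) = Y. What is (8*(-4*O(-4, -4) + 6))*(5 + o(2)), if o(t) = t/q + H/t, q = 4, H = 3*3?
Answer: 1760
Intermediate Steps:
H = 9
o(t) = 9/t + t/4 (o(t) = t/4 + 9/t = 9/t + t/4)
(8*(-4*O(-4, -4) + 6))*(5 + o(2)) = (8*(-4*(-4) + 6))*(5 + (9/2 + (¼)*2)) = (8*(16 + 6))*(5 + (9*(½) + ½)) = (8*22)*(5 + (9/2 + ½)) = 176*(5 + 5) = 176*10 = 1760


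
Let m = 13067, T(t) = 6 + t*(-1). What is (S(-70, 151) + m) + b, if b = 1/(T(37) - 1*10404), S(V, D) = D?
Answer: 137929829/10435 ≈ 13218.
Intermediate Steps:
T(t) = 6 - t
b = -1/10435 (b = 1/((6 - 1*37) - 1*10404) = 1/((6 - 37) - 10404) = 1/(-31 - 10404) = 1/(-10435) = -1/10435 ≈ -9.5831e-5)
(S(-70, 151) + m) + b = (151 + 13067) - 1/10435 = 13218 - 1/10435 = 137929829/10435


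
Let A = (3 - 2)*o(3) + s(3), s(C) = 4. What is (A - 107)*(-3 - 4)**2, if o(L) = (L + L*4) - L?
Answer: -4459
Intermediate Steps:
o(L) = 4*L (o(L) = (L + 4*L) - L = 5*L - L = 4*L)
A = 16 (A = (3 - 2)*(4*3) + 4 = 1*12 + 4 = 12 + 4 = 16)
(A - 107)*(-3 - 4)**2 = (16 - 107)*(-3 - 4)**2 = -91*(-7)**2 = -91*49 = -4459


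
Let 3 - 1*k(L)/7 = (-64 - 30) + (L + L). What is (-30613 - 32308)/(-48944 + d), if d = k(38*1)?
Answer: 62921/48797 ≈ 1.2894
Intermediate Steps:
k(L) = 679 - 14*L (k(L) = 21 - 7*((-64 - 30) + (L + L)) = 21 - 7*(-94 + 2*L) = 21 + (658 - 14*L) = 679 - 14*L)
d = 147 (d = 679 - 532 = 147)
(-30613 - 32308)/(-48944 + d) = (-30613 - 32308)/(-48944 + 147) = -62921/(-48797) = -62921*(-1/48797) = 62921/48797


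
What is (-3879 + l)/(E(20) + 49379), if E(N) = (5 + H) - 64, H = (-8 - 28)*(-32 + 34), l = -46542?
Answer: -16807/16416 ≈ -1.0238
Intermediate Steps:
H = -72 (H = -36*2 = -72)
E(N) = -131 (E(N) = (5 - 72) - 64 = -67 - 64 = -131)
(-3879 + l)/(E(20) + 49379) = (-3879 - 46542)/(-131 + 49379) = -50421/49248 = -50421*1/49248 = -16807/16416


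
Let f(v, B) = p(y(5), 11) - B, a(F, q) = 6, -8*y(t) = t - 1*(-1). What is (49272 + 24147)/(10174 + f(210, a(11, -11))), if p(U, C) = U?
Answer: 293676/40669 ≈ 7.2211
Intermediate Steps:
y(t) = -⅛ - t/8 (y(t) = -(t - 1*(-1))/8 = -(t + 1)/8 = -(1 + t)/8 = -⅛ - t/8)
f(v, B) = -¾ - B (f(v, B) = (-⅛ - ⅛*5) - B = (-⅛ - 5/8) - B = -¾ - B)
(49272 + 24147)/(10174 + f(210, a(11, -11))) = (49272 + 24147)/(10174 + (-¾ - 1*6)) = 73419/(10174 + (-¾ - 6)) = 73419/(10174 - 27/4) = 73419/(40669/4) = 73419*(4/40669) = 293676/40669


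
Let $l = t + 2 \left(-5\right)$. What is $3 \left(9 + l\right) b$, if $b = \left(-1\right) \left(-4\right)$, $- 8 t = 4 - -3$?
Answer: $- \frac{45}{2} \approx -22.5$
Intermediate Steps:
$t = - \frac{7}{8}$ ($t = - \frac{4 - -3}{8} = - \frac{4 + 3}{8} = \left(- \frac{1}{8}\right) 7 = - \frac{7}{8} \approx -0.875$)
$l = - \frac{87}{8}$ ($l = - \frac{7}{8} + 2 \left(-5\right) = - \frac{7}{8} - 10 = - \frac{87}{8} \approx -10.875$)
$b = 4$
$3 \left(9 + l\right) b = 3 \left(9 - \frac{87}{8}\right) 4 = 3 \left(- \frac{15}{8}\right) 4 = \left(- \frac{45}{8}\right) 4 = - \frac{45}{2}$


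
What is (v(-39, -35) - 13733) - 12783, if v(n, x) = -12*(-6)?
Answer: -26444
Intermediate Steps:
v(n, x) = 72
(v(-39, -35) - 13733) - 12783 = (72 - 13733) - 12783 = -13661 - 12783 = -26444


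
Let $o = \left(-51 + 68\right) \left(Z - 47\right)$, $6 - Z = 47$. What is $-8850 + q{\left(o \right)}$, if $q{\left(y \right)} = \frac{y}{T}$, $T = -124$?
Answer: $- \frac{273976}{31} \approx -8837.9$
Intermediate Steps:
$Z = -41$ ($Z = 6 - 47 = -41$)
$o = -1496$ ($o = \left(-51 + 68\right) \left(-41 - 47\right) = 17 \left(-88\right) = -1496$)
$q{\left(y \right)} = - \frac{y}{124}$ ($q{\left(y \right)} = \frac{y}{-124} = y \left(- \frac{1}{124}\right) = - \frac{y}{124}$)
$-8850 + q{\left(o \right)} = -8850 - - \frac{374}{31} = -8850 + \frac{374}{31} = - \frac{273976}{31}$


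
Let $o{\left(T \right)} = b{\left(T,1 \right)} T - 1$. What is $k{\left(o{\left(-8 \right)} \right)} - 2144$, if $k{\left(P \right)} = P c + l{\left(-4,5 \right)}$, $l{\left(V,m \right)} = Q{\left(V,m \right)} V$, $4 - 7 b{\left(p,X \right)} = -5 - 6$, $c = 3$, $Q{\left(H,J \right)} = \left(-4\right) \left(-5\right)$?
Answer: $- \frac{15949}{7} \approx -2278.4$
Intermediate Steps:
$Q{\left(H,J \right)} = 20$
$b{\left(p,X \right)} = \frac{15}{7}$ ($b{\left(p,X \right)} = \frac{4}{7} - \frac{-5 - 6}{7} = \frac{4}{7} - - \frac{11}{7} = \frac{4}{7} + \frac{11}{7} = \frac{15}{7}$)
$o{\left(T \right)} = -1 + \frac{15 T}{7}$ ($o{\left(T \right)} = \frac{15 T}{7} - 1 = -1 + \frac{15 T}{7}$)
$l{\left(V,m \right)} = 20 V$
$k{\left(P \right)} = -80 + 3 P$ ($k{\left(P \right)} = P 3 + 20 \left(-4\right) = 3 P - 80 = -80 + 3 P$)
$k{\left(o{\left(-8 \right)} \right)} - 2144 = \left(-80 + 3 \left(-1 + \frac{15}{7} \left(-8\right)\right)\right) - 2144 = \left(-80 + 3 \left(-1 - \frac{120}{7}\right)\right) - 2144 = \left(-80 + 3 \left(- \frac{127}{7}\right)\right) - 2144 = \left(-80 - \frac{381}{7}\right) - 2144 = - \frac{941}{7} - 2144 = - \frac{15949}{7}$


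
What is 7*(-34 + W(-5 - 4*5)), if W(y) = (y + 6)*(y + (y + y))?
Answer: 9737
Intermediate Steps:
W(y) = 3*y*(6 + y) (W(y) = (6 + y)*(y + 2*y) = (6 + y)*(3*y) = 3*y*(6 + y))
7*(-34 + W(-5 - 4*5)) = 7*(-34 + 3*(-5 - 4*5)*(6 + (-5 - 4*5))) = 7*(-34 + 3*(-5 - 20)*(6 + (-5 - 20))) = 7*(-34 + 3*(-25)*(6 - 25)) = 7*(-34 + 3*(-25)*(-19)) = 7*(-34 + 1425) = 7*1391 = 9737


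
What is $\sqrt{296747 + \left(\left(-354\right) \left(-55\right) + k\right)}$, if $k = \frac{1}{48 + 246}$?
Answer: $\frac{\sqrt{557806794}}{42} \approx 562.33$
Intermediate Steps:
$k = \frac{1}{294} \approx 0.0034014$
$\sqrt{296747 + \left(\left(-354\right) \left(-55\right) + k\right)} = \sqrt{296747 + \left(\left(-354\right) \left(-55\right) + \frac{1}{294}\right)} = \sqrt{296747 + \left(19470 + \frac{1}{294}\right)} = \sqrt{296747 + \frac{5724181}{294}} = \sqrt{\frac{92967799}{294}} = \frac{\sqrt{557806794}}{42}$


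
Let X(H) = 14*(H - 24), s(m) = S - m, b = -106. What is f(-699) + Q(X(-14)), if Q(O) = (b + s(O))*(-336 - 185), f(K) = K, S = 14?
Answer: -229939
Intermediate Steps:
s(m) = 14 - m
X(H) = -336 + 14*H (X(H) = 14*(-24 + H) = -336 + 14*H)
Q(O) = 47932 + 521*O (Q(O) = (-106 + (14 - O))*(-336 - 185) = (-92 - O)*(-521) = 47932 + 521*O)
f(-699) + Q(X(-14)) = -699 + (47932 + 521*(-336 + 14*(-14))) = -699 + (47932 + 521*(-336 - 196)) = -699 + (47932 + 521*(-532)) = -699 + (47932 - 277172) = -699 - 229240 = -229939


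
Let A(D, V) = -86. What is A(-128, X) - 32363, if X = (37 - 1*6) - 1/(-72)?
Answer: -32449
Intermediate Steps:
X = 2233/72 (X = (37 - 6) - 1*(-1/72) = 31 + 1/72 = 2233/72 ≈ 31.014)
A(-128, X) - 32363 = -86 - 32363 = -32449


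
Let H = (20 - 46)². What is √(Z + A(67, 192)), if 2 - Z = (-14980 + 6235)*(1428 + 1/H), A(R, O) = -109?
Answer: 19*√23384293/26 ≈ 3533.8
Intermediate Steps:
H = 676 (H = (-26)² = 676)
Z = 8441803457/676 (Z = 2 - (-14980 + 6235)*(1428 + 1/676) = 2 - (-8745)*(1428 + 1/676) = 2 - (-8745)*965329/676 = 2 - 1*(-8441802105/676) = 2 + 8441802105/676 = 8441803457/676 ≈ 1.2488e+7)
√(Z + A(67, 192)) = √(8441803457/676 - 109) = √(8441729773/676) = 19*√23384293/26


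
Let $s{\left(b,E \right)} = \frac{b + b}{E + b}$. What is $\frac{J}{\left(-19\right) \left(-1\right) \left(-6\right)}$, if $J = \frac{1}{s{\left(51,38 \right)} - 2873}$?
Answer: $\frac{89}{29137830} \approx 3.0544 \cdot 10^{-6}$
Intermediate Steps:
$s{\left(b,E \right)} = \frac{2 b}{E + b}$
$J = - \frac{89}{255595}$ ($J = \frac{1}{2 \cdot 51 \frac{1}{38 + 51} - 2873} = \frac{1}{2 \cdot 51 \cdot \frac{1}{89} - 2873} = \frac{1}{\frac{102}{89} - 2873} = \frac{1}{- \frac{255595}{89}} = - \frac{89}{255595} \approx -0.00034821$)
$\frac{J}{\left(-19\right) \left(-1\right) \left(-6\right)} = - \frac{89}{255595 \left(-19\right) \left(-1\right) \left(-6\right)} = - \frac{89}{255595 \cdot 19 \left(-6\right)} = - \frac{89}{255595 \left(-114\right)} = \left(- \frac{89}{255595}\right) \left(- \frac{1}{114}\right) = \frac{89}{29137830}$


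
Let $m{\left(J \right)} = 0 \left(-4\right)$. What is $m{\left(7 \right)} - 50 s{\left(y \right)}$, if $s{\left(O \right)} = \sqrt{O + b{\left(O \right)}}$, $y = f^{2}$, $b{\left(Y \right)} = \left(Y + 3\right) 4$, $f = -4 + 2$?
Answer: $- 200 \sqrt{2} \approx -282.84$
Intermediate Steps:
$f = -2$
$m{\left(J \right)} = 0$
$b{\left(Y \right)} = 12 + 4 Y$ ($b{\left(Y \right)} = \left(3 + Y\right) 4 = 12 + 4 Y$)
$y = 4$ ($y = \left(-2\right)^{2} = 4$)
$s{\left(O \right)} = \sqrt{12 + 5 O}$ ($s{\left(O \right)} = \sqrt{O + \left(12 + 4 O\right)} = \sqrt{12 + 5 O}$)
$m{\left(7 \right)} - 50 s{\left(y \right)} = 0 - 50 \sqrt{12 + 5 \cdot 4} = 0 - 50 \sqrt{12 + 20} = 0 - 50 \sqrt{32} = 0 - 50 \cdot 4 \sqrt{2} = 0 - 200 \sqrt{2} = - 200 \sqrt{2}$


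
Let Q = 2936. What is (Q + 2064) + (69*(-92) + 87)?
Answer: -1261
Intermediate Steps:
(Q + 2064) + (69*(-92) + 87) = (2936 + 2064) + (69*(-92) + 87) = 5000 + (-6348 + 87) = 5000 - 6261 = -1261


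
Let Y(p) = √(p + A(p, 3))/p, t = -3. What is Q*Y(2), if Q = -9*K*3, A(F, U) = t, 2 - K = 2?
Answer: 0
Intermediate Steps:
K = 0 (K = 2 - 1*2 = 2 - 2 = 0)
A(F, U) = -3
Q = 0 (Q = -9*0*3 = 0*3 = 0)
Y(p) = √(-3 + p)/p (Y(p) = √(p - 3)/p = √(-3 + p)/p)
Q*Y(2) = 0*(√(-3 + 2)/2) = 0*(√(-1)/2) = 0*(I/2) = 0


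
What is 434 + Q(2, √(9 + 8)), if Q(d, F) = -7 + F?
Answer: 427 + √17 ≈ 431.12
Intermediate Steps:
434 + Q(2, √(9 + 8)) = 434 + (-7 + √(9 + 8)) = 434 + (-7 + √17) = 427 + √17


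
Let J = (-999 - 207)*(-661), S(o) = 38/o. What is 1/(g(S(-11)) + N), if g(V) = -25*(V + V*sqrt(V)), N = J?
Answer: 132642862/105749839535867 - 5225*I*sqrt(418)/422999358143468 ≈ 1.2543e-6 - 2.5254e-10*I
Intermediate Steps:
J = 797166 (J = -1206*(-661) = 797166)
N = 797166
g(V) = -25*V - 25*V**(3/2) (g(V) = -25*(V + V**(3/2)) = -25*V - 25*V**(3/2))
1/(g(S(-11)) + N) = 1/((-950/(-11) - 25*38*sqrt(38)*(-I*sqrt(11)/121)) + 797166) = 1/((-950*(-1)/11 - 25*(-38*I*sqrt(418)/121)) + 797166) = 1/((-25*(-38/11) - (-950)*I*sqrt(418)/121) + 797166) = 1/((950/11 - (-950)*I*sqrt(418)/121) + 797166) = 1/((950/11 + 950*I*sqrt(418)/121) + 797166) = 1/(8769776/11 + 950*I*sqrt(418)/121)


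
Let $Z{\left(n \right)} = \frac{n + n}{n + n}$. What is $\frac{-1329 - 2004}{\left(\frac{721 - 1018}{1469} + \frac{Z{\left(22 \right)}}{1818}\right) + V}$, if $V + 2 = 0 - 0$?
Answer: $\frac{8901249786}{5879761} \approx 1513.9$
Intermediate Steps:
$Z{\left(n \right)} = 1$ ($Z{\left(n \right)} = \frac{2 n}{2 n} = 2 n \frac{1}{2 n} = 1$)
$V = -2$ ($V = -2 + \left(0 - 0\right) = -2 + \left(0 + 0\right) = -2 + 0 = -2$)
$\frac{-1329 - 2004}{\left(\frac{721 - 1018}{1469} + \frac{Z{\left(22 \right)}}{1818}\right) + V} = \frac{-1329 - 2004}{\left(\frac{721 - 1018}{1469} + 1 \cdot \frac{1}{1818}\right) - 2} = - \frac{3333}{\left(\left(721 - 1018\right) \frac{1}{1469} + 1 \cdot \frac{1}{1818}\right) - 2} = - \frac{3333}{\left(\left(-297\right) \frac{1}{1469} + \frac{1}{1818}\right) - 2} = - \frac{3333}{\left(- \frac{297}{1469} + \frac{1}{1818}\right) - 2} = - \frac{3333}{- \frac{538477}{2670642} - 2} = - \frac{3333}{- \frac{5879761}{2670642}} = \left(-3333\right) \left(- \frac{2670642}{5879761}\right) = \frac{8901249786}{5879761}$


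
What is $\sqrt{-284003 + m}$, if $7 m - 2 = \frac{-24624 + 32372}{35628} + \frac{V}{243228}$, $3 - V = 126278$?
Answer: $\frac{i \sqrt{1814287790739654960572451}}{2527503762} \approx 532.92 i$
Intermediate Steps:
$V = -126275$ ($V = 3 - 126278 = -126275$)
$m = \frac{1226421601}{5055007524}$ ($m = \frac{2}{7} + \frac{\frac{-24624 + 32372}{35628} - \frac{126275}{243228}}{7} = \frac{2}{7} + \frac{7748 \cdot \frac{1}{35628} - \frac{126275}{243228}}{7} = \frac{2}{7} + \frac{\frac{1937}{8907} - \frac{126275}{243228}}{7} = \frac{2}{7} + \frac{1}{7} \left(- \frac{217866263}{722143932}\right) = \frac{2}{7} - \frac{217866263}{5055007524} = \frac{1226421601}{5055007524} \approx 0.24262$)
$\sqrt{-284003 + m} = \sqrt{-284003 + \frac{1226421601}{5055007524}} = \sqrt{- \frac{1435636075416971}{5055007524}} = \frac{i \sqrt{1814287790739654960572451}}{2527503762}$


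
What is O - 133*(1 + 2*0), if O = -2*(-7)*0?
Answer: -133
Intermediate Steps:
O = 0 (O = 14*0 = 0)
O - 133*(1 + 2*0) = 0 - 133*(1 + 2*0) = 0 - 133*(1 + 0) = 0 - 133*1 = 0 - 133 = -133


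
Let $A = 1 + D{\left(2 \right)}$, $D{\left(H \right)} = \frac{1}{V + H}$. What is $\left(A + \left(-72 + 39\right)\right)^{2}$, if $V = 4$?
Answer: $\frac{36481}{36} \approx 1013.4$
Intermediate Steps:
$D{\left(H \right)} = \frac{1}{4 + H}$
$A = \frac{7}{6}$ ($A = 1 + \frac{1}{4 + 2} = 1 + \frac{1}{6} = \frac{7}{6} \approx 1.1667$)
$\left(A + \left(-72 + 39\right)\right)^{2} = \left(\frac{7}{6} + \left(-72 + 39\right)\right)^{2} = \left(\frac{7}{6} - 33\right)^{2} = \left(- \frac{191}{6}\right)^{2} = \frac{36481}{36}$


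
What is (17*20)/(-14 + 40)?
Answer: 170/13 ≈ 13.077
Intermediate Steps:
(17*20)/(-14 + 40) = 340/26 = 340*(1/26) = 170/13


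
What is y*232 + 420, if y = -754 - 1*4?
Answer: -175436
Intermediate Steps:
y = -758 (y = -754 - 4 = -758)
y*232 + 420 = -758*232 + 420 = -175856 + 420 = -175436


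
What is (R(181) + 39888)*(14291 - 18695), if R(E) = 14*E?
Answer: -186826488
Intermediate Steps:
(R(181) + 39888)*(14291 - 18695) = (14*181 + 39888)*(14291 - 18695) = (2534 + 39888)*(-4404) = 42422*(-4404) = -186826488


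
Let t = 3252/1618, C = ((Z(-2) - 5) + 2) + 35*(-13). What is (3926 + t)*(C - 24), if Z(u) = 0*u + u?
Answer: -1538035840/809 ≈ -1.9012e+6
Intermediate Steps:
Z(u) = u (Z(u) = 0 + u = u)
C = -460 (C = ((-2 - 5) + 2) + 35*(-13) = (-7 + 2) - 455 = -5 - 455 = -460)
t = 1626/809 (t = 3252*(1/1618) = 1626/809 ≈ 2.0099)
(3926 + t)*(C - 24) = (3926 + 1626/809)*(-460 - 24) = (3177760/809)*(-484) = -1538035840/809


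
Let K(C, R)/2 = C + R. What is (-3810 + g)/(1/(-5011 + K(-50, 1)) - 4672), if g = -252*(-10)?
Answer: 6590610/23869249 ≈ 0.27611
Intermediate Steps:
K(C, R) = 2*C + 2*R (K(C, R) = 2*(C + R) = 2*C + 2*R)
g = 2520
(-3810 + g)/(1/(-5011 + K(-50, 1)) - 4672) = (-3810 + 2520)/(1/(-5011 + (2*(-50) + 2*1)) - 4672) = -1290/(1/(-5011 + (-100 + 2)) - 4672) = -1290/(1/(-5011 - 98) - 4672) = -1290/(1/(-5109) - 4672) = -1290/(-1/5109 - 4672) = -1290/(-23869249/5109) = -1290*(-5109/23869249) = 6590610/23869249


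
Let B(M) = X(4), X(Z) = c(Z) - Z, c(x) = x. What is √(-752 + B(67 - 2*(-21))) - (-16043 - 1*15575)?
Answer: 31618 + 4*I*√47 ≈ 31618.0 + 27.423*I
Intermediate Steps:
X(Z) = 0 (X(Z) = Z - Z = 0)
B(M) = 0
√(-752 + B(67 - 2*(-21))) - (-16043 - 1*15575) = √(-752 + 0) - (-16043 - 1*15575) = √(-752) - (-16043 - 15575) = 4*I*√47 - 1*(-31618) = 4*I*√47 + 31618 = 31618 + 4*I*√47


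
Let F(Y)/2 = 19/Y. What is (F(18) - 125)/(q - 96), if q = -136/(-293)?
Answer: 162029/125964 ≈ 1.2863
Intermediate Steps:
q = 136/293 (q = -136*(-1/293) = 136/293 ≈ 0.46416)
F(Y) = 38/Y (F(Y) = 2*(19/Y) = 38/Y)
(F(18) - 125)/(q - 96) = (38/18 - 125)/(136/293 - 96) = (38*(1/18) - 125)/(-27992/293) = (19/9 - 125)*(-293/27992) = -1106/9*(-293/27992) = 162029/125964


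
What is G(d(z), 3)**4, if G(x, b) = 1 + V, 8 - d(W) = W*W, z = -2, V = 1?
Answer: 16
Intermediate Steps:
d(W) = 8 - W**2 (d(W) = 8 - W*W = 8 - W**2)
G(x, b) = 2 (G(x, b) = 1 + 1 = 2)
G(d(z), 3)**4 = 2**4 = 16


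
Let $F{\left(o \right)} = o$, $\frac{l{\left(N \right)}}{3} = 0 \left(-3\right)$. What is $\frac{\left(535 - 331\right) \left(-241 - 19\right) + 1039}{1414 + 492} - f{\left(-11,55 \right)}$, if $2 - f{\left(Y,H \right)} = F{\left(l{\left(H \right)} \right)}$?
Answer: $- \frac{55813}{1906} \approx -29.283$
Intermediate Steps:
$l{\left(N \right)} = 0$ ($l{\left(N \right)} = 3 \cdot 0 \left(-3\right) = 3 \cdot 0 = 0$)
$f{\left(Y,H \right)} = 2$ ($f{\left(Y,H \right)} = 2 - 0 = 2 + 0 = 2$)
$\frac{\left(535 - 331\right) \left(-241 - 19\right) + 1039}{1414 + 492} - f{\left(-11,55 \right)} = \frac{\left(535 - 331\right) \left(-241 - 19\right) + 1039}{1414 + 492} - 2 = \frac{204 \left(-260\right) + 1039}{1906} - 2 = \left(-53040 + 1039\right) \frac{1}{1906} - 2 = \left(-52001\right) \frac{1}{1906} - 2 = - \frac{52001}{1906} - 2 = - \frac{55813}{1906}$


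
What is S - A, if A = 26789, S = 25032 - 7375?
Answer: -9132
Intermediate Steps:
S = 17657
S - A = 17657 - 1*26789 = 17657 - 26789 = -9132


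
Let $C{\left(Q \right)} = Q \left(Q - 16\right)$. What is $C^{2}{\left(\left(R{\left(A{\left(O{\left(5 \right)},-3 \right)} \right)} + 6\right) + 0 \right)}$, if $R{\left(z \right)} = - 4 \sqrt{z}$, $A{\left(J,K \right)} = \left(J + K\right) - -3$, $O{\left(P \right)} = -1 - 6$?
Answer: $27792 - 5504 i \sqrt{7} \approx 27792.0 - 14562.0 i$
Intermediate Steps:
$O{\left(P \right)} = -7$ ($O{\left(P \right)} = -1 - 6 = -7$)
$A{\left(J,K \right)} = 3 + J + K$ ($A{\left(J,K \right)} = \left(J + K\right) + 3 = 3 + J + K$)
$C{\left(Q \right)} = Q \left(-16 + Q\right)$
$C^{2}{\left(\left(R{\left(A{\left(O{\left(5 \right)},-3 \right)} \right)} + 6\right) + 0 \right)} = \left(\left(\left(- 4 \sqrt{3 - 7 - 3} + 6\right) + 0\right) \left(-16 + \left(\left(- 4 \sqrt{3 - 7 - 3} + 6\right) + 0\right)\right)\right)^{2} = \left(\left(\left(- 4 \sqrt{-7} + 6\right) + 0\right) \left(-16 + \left(\left(- 4 \sqrt{-7} + 6\right) + 0\right)\right)\right)^{2} = \left(\left(\left(- 4 i \sqrt{7} + 6\right) + 0\right) \left(-16 + \left(\left(- 4 i \sqrt{7} + 6\right) + 0\right)\right)\right)^{2} = \left(\left(\left(6 - 4 i \sqrt{7}\right) + 0\right) \left(-16 + \left(\left(6 - 4 i \sqrt{7}\right) + 0\right)\right)\right)^{2} = \left(\left(6 - 4 i \sqrt{7}\right) \left(-16 + \left(6 - 4 i \sqrt{7}\right)\right)\right)^{2} = \left(\left(6 - 4 i \sqrt{7}\right) \left(-10 - 4 i \sqrt{7}\right)\right)^{2} = \left(\left(-10 - 4 i \sqrt{7}\right) \left(6 - 4 i \sqrt{7}\right)\right)^{2} = \left(-10 - 4 i \sqrt{7}\right)^{2} \left(6 - 4 i \sqrt{7}\right)^{2}$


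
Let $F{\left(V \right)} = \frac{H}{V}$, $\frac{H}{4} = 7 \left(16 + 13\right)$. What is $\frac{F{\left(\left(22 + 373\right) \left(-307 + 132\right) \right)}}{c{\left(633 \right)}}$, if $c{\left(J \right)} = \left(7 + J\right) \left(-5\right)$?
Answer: $\frac{29}{7900000} \approx 3.6709 \cdot 10^{-6}$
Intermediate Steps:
$H = 812$ ($H = 4 \cdot 7 \left(16 + 13\right) = 4 \cdot 7 \cdot 29 = 4 \cdot 203 = 812$)
$c{\left(J \right)} = -35 - 5 J$
$F{\left(V \right)} = \frac{812}{V}$
$\frac{F{\left(\left(22 + 373\right) \left(-307 + 132\right) \right)}}{c{\left(633 \right)}} = \frac{812 \frac{1}{\left(22 + 373\right) \left(-307 + 132\right)}}{-35 - 3165} = \frac{812 \frac{1}{395 \left(-175\right)}}{-35 - 3165} = \frac{812 \frac{1}{-69125}}{-3200} = 812 \left(- \frac{1}{69125}\right) \left(- \frac{1}{3200}\right) = \left(- \frac{116}{9875}\right) \left(- \frac{1}{3200}\right) = \frac{29}{7900000}$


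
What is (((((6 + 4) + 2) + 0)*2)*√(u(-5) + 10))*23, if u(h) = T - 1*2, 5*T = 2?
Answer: 552*√210/5 ≈ 1599.8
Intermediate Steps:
T = ⅖ (T = (⅕)*2 = ⅖ ≈ 0.40000)
u(h) = -8/5 (u(h) = ⅖ - 1*2 = ⅖ - 2 = -8/5)
(((((6 + 4) + 2) + 0)*2)*√(u(-5) + 10))*23 = (((((6 + 4) + 2) + 0)*2)*√(-8/5 + 10))*23 = ((((10 + 2) + 0)*2)*√(42/5))*23 = (((12 + 0)*2)*(√210/5))*23 = ((12*2)*(√210/5))*23 = (24*(√210/5))*23 = (24*√210/5)*23 = 552*√210/5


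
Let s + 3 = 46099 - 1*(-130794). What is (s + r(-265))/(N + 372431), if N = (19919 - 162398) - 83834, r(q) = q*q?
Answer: 247115/146118 ≈ 1.6912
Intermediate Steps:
r(q) = q**2
N = -226313 (N = -142479 - 83834 = -226313)
s = 176890 (s = -3 + (46099 - 1*(-130794)) = -3 + (46099 + 130794) = -3 + 176893 = 176890)
(s + r(-265))/(N + 372431) = (176890 + (-265)**2)/(-226313 + 372431) = (176890 + 70225)/146118 = 247115*(1/146118) = 247115/146118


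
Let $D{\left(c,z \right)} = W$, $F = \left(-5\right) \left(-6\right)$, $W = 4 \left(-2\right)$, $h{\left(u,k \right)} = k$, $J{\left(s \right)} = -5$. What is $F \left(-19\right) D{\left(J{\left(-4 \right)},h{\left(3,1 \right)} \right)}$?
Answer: $4560$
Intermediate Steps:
$W = -8$
$F = 30$
$D{\left(c,z \right)} = -8$
$F \left(-19\right) D{\left(J{\left(-4 \right)},h{\left(3,1 \right)} \right)} = 30 \left(-19\right) \left(-8\right) = \left(-570\right) \left(-8\right) = 4560$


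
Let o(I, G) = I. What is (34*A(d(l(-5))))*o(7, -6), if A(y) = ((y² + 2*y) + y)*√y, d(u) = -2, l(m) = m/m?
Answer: -476*I*√2 ≈ -673.17*I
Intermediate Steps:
l(m) = 1
A(y) = √y*(y² + 3*y) (A(y) = (y² + 3*y)*√y = √y*(y² + 3*y))
(34*A(d(l(-5))))*o(7, -6) = (34*((-2)^(3/2)*(3 - 2)))*7 = (34*(-2*I*√2*1))*7 = (34*(-2*I*√2))*7 = -68*I*√2*7 = -476*I*√2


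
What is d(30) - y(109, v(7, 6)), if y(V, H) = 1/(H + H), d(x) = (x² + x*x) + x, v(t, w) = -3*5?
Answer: 54901/30 ≈ 1830.0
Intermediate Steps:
v(t, w) = -15
d(x) = x + 2*x² (d(x) = (x² + x²) + x = 2*x² + x = x + 2*x²)
y(V, H) = 1/(2*H)
d(30) - y(109, v(7, 6)) = 30*(1 + 2*30) - 1/(2*(-15)) = 30*(1 + 60) - (-1)/(2*15) = 30*61 - 1*(-1/30) = 1830 + 1/30 = 54901/30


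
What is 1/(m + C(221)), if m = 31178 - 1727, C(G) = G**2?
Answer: 1/78292 ≈ 1.2773e-5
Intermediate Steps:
m = 29451
1/(m + C(221)) = 1/(29451 + 221**2) = 1/(29451 + 48841) = 1/78292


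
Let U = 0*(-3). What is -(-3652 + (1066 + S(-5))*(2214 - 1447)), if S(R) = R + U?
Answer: -810135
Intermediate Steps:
U = 0
S(R) = R (S(R) = R + 0 = R)
-(-3652 + (1066 + S(-5))*(2214 - 1447)) = -(-3652 + (1066 - 5)*(2214 - 1447)) = -(-3652 + 1061*767) = -(-3652 + 813787) = -1*810135 = -810135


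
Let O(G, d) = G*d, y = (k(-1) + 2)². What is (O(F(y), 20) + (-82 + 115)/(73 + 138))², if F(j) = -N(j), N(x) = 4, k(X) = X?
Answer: 283821409/44521 ≈ 6375.0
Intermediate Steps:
y = 1 (y = (-1 + 2)² = 1² = 1)
F(j) = -4 (F(j) = -1*4 = -4)
(O(F(y), 20) + (-82 + 115)/(73 + 138))² = (-4*20 + (-82 + 115)/(73 + 138))² = (-80 + 33/211)² = (-16847/211)² = 283821409/44521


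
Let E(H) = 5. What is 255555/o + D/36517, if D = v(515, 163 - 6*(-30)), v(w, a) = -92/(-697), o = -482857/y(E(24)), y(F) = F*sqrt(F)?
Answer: 92/25452349 - 1277775*sqrt(5)/482857 ≈ -5.9173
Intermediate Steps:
y(F) = F**(3/2)
o = -482857*sqrt(5)/25 ≈ -43188.
v(w, a) = 92/697 (v(w, a) = -92*(-1/697) = 92/697)
D = 92/697 ≈ 0.13199
255555/o + D/36517 = 255555/((-482857*sqrt(5)/25)) + (92/697)/36517 = 255555*(-5*sqrt(5)/482857) + (92/697)*(1/36517) = -1277775*sqrt(5)/482857 + 92/25452349 = 92/25452349 - 1277775*sqrt(5)/482857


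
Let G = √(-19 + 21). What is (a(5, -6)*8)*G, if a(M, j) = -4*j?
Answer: 192*√2 ≈ 271.53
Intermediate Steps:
G = √2 ≈ 1.4142
(a(5, -6)*8)*G = (-4*(-6)*8)*√2 = (24*8)*√2 = 192*√2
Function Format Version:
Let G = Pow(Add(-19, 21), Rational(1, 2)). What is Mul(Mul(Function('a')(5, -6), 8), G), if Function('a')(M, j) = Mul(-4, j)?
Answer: Mul(192, Pow(2, Rational(1, 2))) ≈ 271.53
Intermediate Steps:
G = Pow(2, Rational(1, 2)) ≈ 1.4142
Mul(Mul(Function('a')(5, -6), 8), G) = Mul(Mul(Mul(-4, -6), 8), Pow(2, Rational(1, 2))) = Mul(Mul(24, 8), Pow(2, Rational(1, 2))) = Mul(192, Pow(2, Rational(1, 2)))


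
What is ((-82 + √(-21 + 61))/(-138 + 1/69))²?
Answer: 32203404/90649441 - 1561608*√10/90649441 ≈ 0.30078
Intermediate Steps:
((-82 + √(-21 + 61))/(-138 + 1/69))² = ((-82 + √40)/(-138 + 1/69))² = ((-82 + 2*√10)/(-9521/69))² = ((-82 + 2*√10)*(-69/9521))² = (5658/9521 - 138*√10/9521)²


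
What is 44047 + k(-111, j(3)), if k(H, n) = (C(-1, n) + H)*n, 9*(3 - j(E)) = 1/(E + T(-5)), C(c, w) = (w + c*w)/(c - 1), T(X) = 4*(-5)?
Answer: 2229377/51 ≈ 43713.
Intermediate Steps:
T(X) = -20
C(c, w) = (w + c*w)/(-1 + c)
j(E) = 3 - 1/(9*(-20 + E)) (j(E) = 3 - 1/(9*(E - 20)) = 3 - 1/(9*(-20 + E)))
k(H, n) = H*n (k(H, n) = (n*(1 - 1)/(-1 - 1) + H)*n = (n*0/(-2) + H)*n = (n*(-1/2)*0 + H)*n = (0 + H)*n = H*n)
44047 + k(-111, j(3)) = 44047 - 37*(-541 + 27*3)/(3*(-20 + 3)) = 44047 - 37*(-541 + 81)/(3*(-17)) = 44047 - 37*(-1)*(-460)/(3*17) = 44047 - 111*460/153 = 44047 - 17020/51 = 2229377/51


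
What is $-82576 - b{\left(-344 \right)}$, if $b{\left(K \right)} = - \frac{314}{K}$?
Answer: $- \frac{14203229}{172} \approx -82577.0$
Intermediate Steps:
$-82576 - b{\left(-344 \right)} = -82576 - - \frac{314}{-344} = -82576 - \left(-314\right) \left(- \frac{1}{344}\right) = -82576 - \frac{157}{172} = - \frac{14203229}{172}$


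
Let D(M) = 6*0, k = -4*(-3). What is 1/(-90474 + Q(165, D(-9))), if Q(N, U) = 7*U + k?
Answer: -1/90462 ≈ -1.1054e-5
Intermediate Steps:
k = 12
D(M) = 0
Q(N, U) = 12 + 7*U (Q(N, U) = 7*U + 12 = 12 + 7*U)
1/(-90474 + Q(165, D(-9))) = 1/(-90474 + (12 + 7*0)) = 1/(-90474 + (12 + 0)) = 1/(-90474 + 12) = 1/(-90462) = -1/90462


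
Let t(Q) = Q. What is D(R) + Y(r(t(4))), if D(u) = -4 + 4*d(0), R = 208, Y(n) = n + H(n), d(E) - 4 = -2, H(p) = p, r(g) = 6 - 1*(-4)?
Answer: 24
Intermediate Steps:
r(g) = 10 (r(g) = 6 + 4 = 10)
d(E) = 2 (d(E) = 4 - 2 = 2)
Y(n) = 2*n (Y(n) = n + n = 2*n)
D(u) = 4 (D(u) = -4 + 4*2 = -4 + 8 = 4)
D(R) + Y(r(t(4))) = 4 + 2*10 = 4 + 20 = 24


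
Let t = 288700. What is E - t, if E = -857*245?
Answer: -498665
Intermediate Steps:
E = -209965
E - t = -209965 - 1*288700 = -209965 - 288700 = -498665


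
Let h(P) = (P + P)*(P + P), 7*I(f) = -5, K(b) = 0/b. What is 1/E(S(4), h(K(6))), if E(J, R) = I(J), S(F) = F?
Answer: -7/5 ≈ -1.4000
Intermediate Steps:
K(b) = 0
I(f) = -5/7 (I(f) = (1/7)*(-5) = -5/7)
h(P) = 4*P**2 (h(P) = (2*P)*(2*P) = 4*P**2)
E(J, R) = -5/7
1/E(S(4), h(K(6))) = 1/(-5/7) = -7/5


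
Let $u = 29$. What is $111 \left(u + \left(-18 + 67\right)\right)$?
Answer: $8658$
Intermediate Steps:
$111 \left(u + \left(-18 + 67\right)\right) = 111 \left(29 + \left(-18 + 67\right)\right) = 111 \left(29 + 49\right) = 111 \cdot 78 = 8658$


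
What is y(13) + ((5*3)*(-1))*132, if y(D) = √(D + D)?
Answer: -1980 + √26 ≈ -1974.9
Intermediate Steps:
y(D) = √2*√D (y(D) = √(2*D) = √2*√D)
y(13) + ((5*3)*(-1))*132 = √2*√13 + ((5*3)*(-1))*132 = √26 + (15*(-1))*132 = √26 - 15*132 = √26 - 1980 = -1980 + √26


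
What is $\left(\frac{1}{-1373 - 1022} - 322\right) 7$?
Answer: $- \frac{5398337}{2395} \approx -2254.0$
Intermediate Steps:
$\left(\frac{1}{-1373 - 1022} - 322\right) 7 = \left(\frac{1}{-2395} - 322\right) 7 = \left(- \frac{1}{2395} - 322\right) 7 = \left(- \frac{771191}{2395}\right) 7 = - \frac{5398337}{2395}$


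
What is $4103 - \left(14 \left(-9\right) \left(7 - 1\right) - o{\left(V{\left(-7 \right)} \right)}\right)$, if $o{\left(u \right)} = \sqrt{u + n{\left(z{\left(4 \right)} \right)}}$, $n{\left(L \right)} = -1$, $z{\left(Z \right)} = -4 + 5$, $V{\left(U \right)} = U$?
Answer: $4859 + 2 i \sqrt{2} \approx 4859.0 + 2.8284 i$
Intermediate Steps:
$z{\left(Z \right)} = 1$
$o{\left(u \right)} = \sqrt{-1 + u}$ ($o{\left(u \right)} = \sqrt{u - 1} = \sqrt{-1 + u}$)
$4103 - \left(14 \left(-9\right) \left(7 - 1\right) - o{\left(V{\left(-7 \right)} \right)}\right) = 4103 - \left(14 \left(-9\right) \left(7 - 1\right) - \sqrt{-1 - 7}\right) = 4103 - \left(\left(-126\right) 6 - \sqrt{-8}\right) = 4103 - \left(-756 - 2 i \sqrt{2}\right) = 4103 + \left(756 + 2 i \sqrt{2}\right) = 4859 + 2 i \sqrt{2}$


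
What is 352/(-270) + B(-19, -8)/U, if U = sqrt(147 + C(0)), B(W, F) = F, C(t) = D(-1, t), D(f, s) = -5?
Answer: -176/135 - 4*sqrt(142)/71 ≈ -1.9750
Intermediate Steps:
C(t) = -5
U = sqrt(142) (U = sqrt(147 - 5) = sqrt(142) ≈ 11.916)
352/(-270) + B(-19, -8)/U = 352/(-270) - 8*sqrt(142)/142 = 352*(-1/270) - 4*sqrt(142)/71 = -176/135 - 4*sqrt(142)/71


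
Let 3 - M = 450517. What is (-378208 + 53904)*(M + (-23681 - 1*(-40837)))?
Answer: 140539732832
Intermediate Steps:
M = -450514 (M = 3 - 1*450517 = 3 - 450517 = -450514)
(-378208 + 53904)*(M + (-23681 - 1*(-40837))) = (-378208 + 53904)*(-450514 + (-23681 - 1*(-40837))) = -324304*(-450514 + (-23681 + 40837)) = -324304*(-450514 + 17156) = -324304*(-433358) = 140539732832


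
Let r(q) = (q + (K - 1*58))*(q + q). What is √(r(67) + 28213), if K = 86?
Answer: √40943 ≈ 202.34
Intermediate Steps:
r(q) = 2*q*(28 + q) (r(q) = (q + (86 - 1*58))*(q + q) = (q + (86 - 58))*(2*q) = (q + 28)*(2*q) = (28 + q)*(2*q) = 2*q*(28 + q))
√(r(67) + 28213) = √(2*67*(28 + 67) + 28213) = √(2*67*95 + 28213) = √(12730 + 28213) = √40943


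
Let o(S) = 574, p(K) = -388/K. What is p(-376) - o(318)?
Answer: -53859/94 ≈ -572.97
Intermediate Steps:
p(-376) - o(318) = -388/(-376) - 1*574 = -388*(-1/376) - 574 = 97/94 - 574 = -53859/94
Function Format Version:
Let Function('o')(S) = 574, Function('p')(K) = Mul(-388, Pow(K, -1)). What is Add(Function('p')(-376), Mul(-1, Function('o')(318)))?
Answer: Rational(-53859, 94) ≈ -572.97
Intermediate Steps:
Add(Function('p')(-376), Mul(-1, Function('o')(318))) = Add(Mul(-388, Pow(-376, -1)), Mul(-1, 574)) = Add(Mul(-388, Rational(-1, 376)), -574) = Add(Rational(97, 94), -574) = Rational(-53859, 94)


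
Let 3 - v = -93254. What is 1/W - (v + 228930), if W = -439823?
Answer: -141705252902/439823 ≈ -3.2219e+5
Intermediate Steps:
v = 93257 (v = 3 - 1*(-93254) = 3 + 93254 = 93257)
1/W - (v + 228930) = 1/(-439823) - (93257 + 228930) = -1/439823 - 1*322187 = -1/439823 - 322187 = -141705252902/439823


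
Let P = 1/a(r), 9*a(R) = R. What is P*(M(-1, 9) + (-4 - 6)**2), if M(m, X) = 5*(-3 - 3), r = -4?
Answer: -315/2 ≈ -157.50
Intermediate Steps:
a(R) = R/9
M(m, X) = -30 (M(m, X) = 5*(-6) = -30)
P = -9/4 (P = 1/((1/9)*(-4)) = 1/(-4/9) = -9/4 ≈ -2.2500)
P*(M(-1, 9) + (-4 - 6)**2) = -9*(-30 + (-4 - 6)**2)/4 = -9*(-30 + (-10)**2)/4 = -9*(-30 + 100)/4 = -9/4*70 = -315/2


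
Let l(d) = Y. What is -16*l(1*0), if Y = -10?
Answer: 160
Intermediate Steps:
l(d) = -10
-16*l(1*0) = -16*(-10) = 160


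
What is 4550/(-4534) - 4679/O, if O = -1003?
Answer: 8325468/2273801 ≈ 3.6615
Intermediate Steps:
4550/(-4534) - 4679/O = 4550/(-4534) - 4679/(-1003) = 4550*(-1/4534) - 4679*(-1/1003) = -2275/2267 + 4679/1003 = 8325468/2273801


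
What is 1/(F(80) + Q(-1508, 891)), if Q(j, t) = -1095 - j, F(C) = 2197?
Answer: 1/2610 ≈ 0.00038314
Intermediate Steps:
1/(F(80) + Q(-1508, 891)) = 1/(2197 + (-1095 - 1*(-1508))) = 1/(2197 + (-1095 + 1508)) = 1/(2197 + 413) = 1/2610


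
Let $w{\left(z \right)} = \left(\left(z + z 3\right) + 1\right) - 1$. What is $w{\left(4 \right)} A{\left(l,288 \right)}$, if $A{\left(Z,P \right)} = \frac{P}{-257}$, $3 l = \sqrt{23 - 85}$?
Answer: $- \frac{4608}{257} \approx -17.93$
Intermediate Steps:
$w{\left(z \right)} = 4 z$ ($w{\left(z \right)} = \left(\left(z + 3 z\right) + 1\right) - 1 = \left(4 z + 1\right) - 1 = \left(1 + 4 z\right) - 1 = 4 z$)
$l = \frac{i \sqrt{62}}{3}$ ($l = \frac{\sqrt{23 - 85}}{3} = \frac{\sqrt{-62}}{3} = \frac{i \sqrt{62}}{3} \approx 2.6247 i$)
$A{\left(Z,P \right)} = - \frac{P}{257}$ ($A{\left(Z,P \right)} = P \left(- \frac{1}{257}\right) = - \frac{P}{257}$)
$w{\left(4 \right)} A{\left(l,288 \right)} = 4 \cdot 4 \left(\left(- \frac{1}{257}\right) 288\right) = 16 \left(- \frac{288}{257}\right) = - \frac{4608}{257}$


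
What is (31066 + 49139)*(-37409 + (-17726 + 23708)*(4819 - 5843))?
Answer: -494301570285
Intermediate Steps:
(31066 + 49139)*(-37409 + (-17726 + 23708)*(4819 - 5843)) = 80205*(-37409 + 5982*(-1024)) = 80205*(-37409 - 6125568) = 80205*(-6162977) = -494301570285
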